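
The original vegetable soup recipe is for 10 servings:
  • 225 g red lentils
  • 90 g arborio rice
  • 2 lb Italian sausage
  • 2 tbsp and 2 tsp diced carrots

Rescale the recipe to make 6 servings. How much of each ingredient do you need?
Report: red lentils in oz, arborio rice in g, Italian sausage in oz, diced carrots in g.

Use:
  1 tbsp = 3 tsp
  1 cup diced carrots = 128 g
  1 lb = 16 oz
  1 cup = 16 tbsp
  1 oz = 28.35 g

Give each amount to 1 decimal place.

red lentils: 4.8 oz; arborio rice: 54.0 g; Italian sausage: 19.2 oz; diced carrots: 12.8 g

Scaling factor: 6/10 = 3/5 = 0.6.
red lentils: 225 g × 3/5 ÷ 28.35 g/oz ≈ 4.8 oz
arborio rice: 90 g × 3/5 = 54.0 g
Italian sausage: 2 lb × 3/5 × 16 oz/lb = 19.2 oz
diced carrots: (2 tbsp + 2 tsp = 8/3 tbsp) × 3/5 ÷ 16 tbsp/cup × 128 g/cup = 12.8 g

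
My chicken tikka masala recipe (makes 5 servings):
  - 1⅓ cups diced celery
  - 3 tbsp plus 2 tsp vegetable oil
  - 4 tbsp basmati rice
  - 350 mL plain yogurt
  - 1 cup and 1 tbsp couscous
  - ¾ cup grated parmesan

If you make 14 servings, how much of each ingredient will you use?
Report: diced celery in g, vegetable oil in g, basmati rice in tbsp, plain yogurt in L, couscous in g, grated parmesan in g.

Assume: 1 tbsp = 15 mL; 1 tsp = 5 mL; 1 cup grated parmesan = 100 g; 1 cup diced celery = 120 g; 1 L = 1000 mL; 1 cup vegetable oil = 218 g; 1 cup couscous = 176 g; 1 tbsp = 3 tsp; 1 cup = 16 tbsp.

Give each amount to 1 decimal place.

diced celery: 448.0 g; vegetable oil: 139.9 g; basmati rice: 11.2 tbsp; plain yogurt: 1.0 L; couscous: 523.6 g; grated parmesan: 210.0 g

Scaling factor: 14/5 = 2.8.
diced celery: 4/3 cup × 14/5 × 120 g/cup = 448.0 g
vegetable oil: (3 tbsp + 2 tsp = 11/3 tbsp) × 14/5 ÷ 16 tbsp/cup × 218 g/cup ≈ 139.9 g
basmati rice: 4 tbsp × 14/5 = 11.2 tbsp
plain yogurt: 350 mL × 14/5 ÷ 1000 mL/L ≈ 1.0 L
couscous: (1 cup + 1 tbsp = 1.0625 cup) × 14/5 × 176 g/cup = 523.6 g
grated parmesan: 0.75 cup × 14/5 × 100 g/cup = 210.0 g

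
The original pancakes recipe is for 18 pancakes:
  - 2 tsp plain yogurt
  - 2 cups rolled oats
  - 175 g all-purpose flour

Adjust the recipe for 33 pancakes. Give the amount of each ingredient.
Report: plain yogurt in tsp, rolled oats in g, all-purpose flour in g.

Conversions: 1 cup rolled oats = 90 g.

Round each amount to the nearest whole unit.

plain yogurt: 4 tsp; rolled oats: 330 g; all-purpose flour: 321 g

Scaling factor: 33/18 = 11/6.
plain yogurt: 2 tsp × 11/6 ≈ 4 tsp
rolled oats: 2 cup × 11/6 × 90 g/cup = 330 g
all-purpose flour: 175 g × 11/6 ≈ 321 g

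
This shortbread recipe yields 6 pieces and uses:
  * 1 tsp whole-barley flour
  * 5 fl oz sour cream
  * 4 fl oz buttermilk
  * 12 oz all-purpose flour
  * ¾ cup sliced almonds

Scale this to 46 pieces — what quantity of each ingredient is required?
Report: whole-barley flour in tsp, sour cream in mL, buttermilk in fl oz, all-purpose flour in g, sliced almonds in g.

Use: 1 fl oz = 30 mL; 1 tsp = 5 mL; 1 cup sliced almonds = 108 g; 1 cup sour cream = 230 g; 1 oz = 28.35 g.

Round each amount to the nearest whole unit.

whole-barley flour: 8 tsp; sour cream: 1150 mL; buttermilk: 31 fl oz; all-purpose flour: 2608 g; sliced almonds: 621 g

Scaling factor: 46/6 = 23/3.
whole-barley flour: 1 tsp × 23/3 ≈ 8 tsp
sour cream: 5 fl oz × 23/3 × 30 mL/fl oz = 1150 mL
buttermilk: 4 fl oz × 23/3 ≈ 31 fl oz
all-purpose flour: 12 oz × 23/3 × 28.35 g/oz ≈ 2608 g
sliced almonds: 0.75 cup × 23/3 × 108 g/cup = 621 g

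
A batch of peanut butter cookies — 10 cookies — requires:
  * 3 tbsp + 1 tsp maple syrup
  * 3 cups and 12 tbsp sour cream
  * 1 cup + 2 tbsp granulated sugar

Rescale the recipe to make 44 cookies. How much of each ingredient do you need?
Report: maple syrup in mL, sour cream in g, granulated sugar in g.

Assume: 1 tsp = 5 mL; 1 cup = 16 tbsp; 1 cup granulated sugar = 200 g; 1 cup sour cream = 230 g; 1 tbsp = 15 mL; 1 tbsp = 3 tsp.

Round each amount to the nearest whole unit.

maple syrup: 220 mL; sour cream: 3795 g; granulated sugar: 990 g

Scaling factor: 44/10 = 22/5 = 4.4.
maple syrup: (3 tbsp + 1 tsp = 10/3 tbsp) × 22/5 × 15 mL/tbsp = 220 mL
sour cream: (3 cup + 12 tbsp = 3.75 cup) × 22/5 × 230 g/cup = 3795 g
granulated sugar: (1 cup + 2 tbsp = 1.125 cup) × 22/5 × 200 g/cup = 990 g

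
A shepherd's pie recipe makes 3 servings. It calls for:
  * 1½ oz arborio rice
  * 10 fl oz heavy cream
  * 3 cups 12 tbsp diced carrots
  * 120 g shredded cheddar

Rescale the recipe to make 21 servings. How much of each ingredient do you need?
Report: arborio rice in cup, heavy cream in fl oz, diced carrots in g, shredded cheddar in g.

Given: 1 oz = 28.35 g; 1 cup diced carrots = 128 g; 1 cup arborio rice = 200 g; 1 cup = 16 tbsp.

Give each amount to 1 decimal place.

arborio rice: 1.5 cup; heavy cream: 70.0 fl oz; diced carrots: 3360.0 g; shredded cheddar: 840.0 g

Scaling factor: 21/3 = 7.
arborio rice: 1.5 oz × 7 × 28.35 g/oz ÷ 200 g/cup ≈ 1.5 cup
heavy cream: 10 fl oz × 7 = 70.0 fl oz
diced carrots: (3 cup + 12 tbsp = 3.75 cup) × 7 × 128 g/cup = 3360.0 g
shredded cheddar: 120 g × 7 = 840.0 g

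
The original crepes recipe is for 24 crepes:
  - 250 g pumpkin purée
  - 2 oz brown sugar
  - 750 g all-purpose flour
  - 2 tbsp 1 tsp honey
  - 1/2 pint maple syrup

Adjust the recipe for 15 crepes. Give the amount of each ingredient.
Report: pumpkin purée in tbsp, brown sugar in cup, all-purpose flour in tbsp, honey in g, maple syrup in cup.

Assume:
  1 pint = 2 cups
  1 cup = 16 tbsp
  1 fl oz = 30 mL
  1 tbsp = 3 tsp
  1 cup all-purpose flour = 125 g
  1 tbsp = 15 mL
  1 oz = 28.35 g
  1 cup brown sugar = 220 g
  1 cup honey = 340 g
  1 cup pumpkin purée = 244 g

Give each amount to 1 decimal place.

Scaling factor: 15/24 = 5/8 = 0.625.
pumpkin purée: 250 g × 5/8 ÷ 244 g/cup × 16 tbsp/cup ≈ 10.2 tbsp
brown sugar: 2 oz × 5/8 × 28.35 g/oz ÷ 220 g/cup ≈ 0.2 cup
all-purpose flour: 750 g × 5/8 ÷ 125 g/cup × 16 tbsp/cup = 60.0 tbsp
honey: (2 tbsp + 1 tsp = 7/3 tbsp) × 5/8 ÷ 16 tbsp/cup × 340 g/cup ≈ 31.0 g
maple syrup: 0.5 pint × 5/8 × 2 cup/pint ≈ 0.6 cup

pumpkin purée: 10.2 tbsp; brown sugar: 0.2 cup; all-purpose flour: 60.0 tbsp; honey: 31.0 g; maple syrup: 0.6 cup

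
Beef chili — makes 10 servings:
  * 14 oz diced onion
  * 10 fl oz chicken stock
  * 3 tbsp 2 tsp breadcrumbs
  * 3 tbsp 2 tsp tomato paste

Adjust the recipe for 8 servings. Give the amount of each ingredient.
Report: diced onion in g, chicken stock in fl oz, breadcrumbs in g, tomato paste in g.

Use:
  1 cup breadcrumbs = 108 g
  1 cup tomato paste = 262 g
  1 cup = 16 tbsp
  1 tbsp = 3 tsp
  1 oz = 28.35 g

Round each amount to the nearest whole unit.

diced onion: 318 g; chicken stock: 8 fl oz; breadcrumbs: 20 g; tomato paste: 48 g

Scaling factor: 8/10 = 4/5 = 0.8.
diced onion: 14 oz × 4/5 × 28.35 g/oz ≈ 318 g
chicken stock: 10 fl oz × 4/5 = 8 fl oz
breadcrumbs: (3 tbsp + 2 tsp = 11/3 tbsp) × 4/5 ÷ 16 tbsp/cup × 108 g/cup ≈ 20 g
tomato paste: (3 tbsp + 2 tsp = 11/3 tbsp) × 4/5 ÷ 16 tbsp/cup × 262 g/cup ≈ 48 g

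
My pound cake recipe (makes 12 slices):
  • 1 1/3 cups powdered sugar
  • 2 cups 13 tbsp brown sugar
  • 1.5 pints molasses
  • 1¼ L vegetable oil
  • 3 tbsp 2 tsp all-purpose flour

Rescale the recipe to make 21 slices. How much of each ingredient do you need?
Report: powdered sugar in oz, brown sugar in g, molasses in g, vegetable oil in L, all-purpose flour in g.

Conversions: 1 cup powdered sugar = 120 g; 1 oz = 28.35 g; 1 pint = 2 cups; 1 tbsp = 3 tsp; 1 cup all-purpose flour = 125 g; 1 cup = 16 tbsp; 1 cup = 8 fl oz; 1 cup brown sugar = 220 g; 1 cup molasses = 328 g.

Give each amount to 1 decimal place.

powdered sugar: 9.9 oz; brown sugar: 1082.8 g; molasses: 1722.0 g; vegetable oil: 2.2 L; all-purpose flour: 50.1 g

Scaling factor: 21/12 = 7/4 = 1.75.
powdered sugar: 4/3 cup × 7/4 × 120 g/cup ÷ 28.35 g/oz ≈ 9.9 oz
brown sugar: (2 cup + 13 tbsp = 2.8125 cup) × 7/4 × 220 g/cup ≈ 1082.8 g
molasses: 1.5 pint × 7/4 × 2 cup/pint × 328 g/cup = 1722.0 g
vegetable oil: 1.25 L × 7/4 ≈ 2.2 L
all-purpose flour: (3 tbsp + 2 tsp = 11/3 tbsp) × 7/4 ÷ 16 tbsp/cup × 125 g/cup ≈ 50.1 g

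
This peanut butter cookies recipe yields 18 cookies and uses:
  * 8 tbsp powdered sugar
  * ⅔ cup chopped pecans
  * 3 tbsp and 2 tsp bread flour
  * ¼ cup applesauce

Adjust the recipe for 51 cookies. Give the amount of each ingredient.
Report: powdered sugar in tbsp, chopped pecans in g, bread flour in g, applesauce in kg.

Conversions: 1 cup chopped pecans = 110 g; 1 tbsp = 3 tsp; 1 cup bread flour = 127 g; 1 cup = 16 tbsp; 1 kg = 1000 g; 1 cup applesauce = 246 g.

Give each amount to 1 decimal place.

powdered sugar: 22.7 tbsp; chopped pecans: 207.8 g; bread flour: 82.5 g; applesauce: 0.2 kg

Scaling factor: 51/18 = 17/6.
powdered sugar: 8 tbsp × 17/6 ≈ 22.7 tbsp
chopped pecans: 2/3 cup × 17/6 × 110 g/cup ≈ 207.8 g
bread flour: (3 tbsp + 2 tsp = 11/3 tbsp) × 17/6 ÷ 16 tbsp/cup × 127 g/cup ≈ 82.5 g
applesauce: 0.25 cup × 17/6 × 246 g/cup ÷ 1000 g/kg ≈ 0.2 kg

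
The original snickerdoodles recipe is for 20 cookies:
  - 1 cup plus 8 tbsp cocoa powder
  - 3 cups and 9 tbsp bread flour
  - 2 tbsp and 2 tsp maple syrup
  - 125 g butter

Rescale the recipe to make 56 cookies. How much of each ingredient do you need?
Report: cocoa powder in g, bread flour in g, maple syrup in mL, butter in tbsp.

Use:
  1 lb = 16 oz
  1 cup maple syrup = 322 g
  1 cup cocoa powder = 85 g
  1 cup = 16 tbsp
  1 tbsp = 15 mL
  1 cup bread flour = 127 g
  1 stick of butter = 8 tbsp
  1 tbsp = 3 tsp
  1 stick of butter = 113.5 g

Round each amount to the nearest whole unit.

Scaling factor: 56/20 = 14/5 = 2.8.
cocoa powder: (1 cup + 8 tbsp = 1.5 cup) × 14/5 × 85 g/cup = 357 g
bread flour: (3 cup + 9 tbsp = 3.5625 cup) × 14/5 × 127 g/cup ≈ 1267 g
maple syrup: (2 tbsp + 2 tsp = 8/3 tbsp) × 14/5 × 15 mL/tbsp = 112 mL
butter: 125 g × 14/5 ÷ 113.5 g/stick × 8 tbsp/stick ≈ 25 tbsp

cocoa powder: 357 g; bread flour: 1267 g; maple syrup: 112 mL; butter: 25 tbsp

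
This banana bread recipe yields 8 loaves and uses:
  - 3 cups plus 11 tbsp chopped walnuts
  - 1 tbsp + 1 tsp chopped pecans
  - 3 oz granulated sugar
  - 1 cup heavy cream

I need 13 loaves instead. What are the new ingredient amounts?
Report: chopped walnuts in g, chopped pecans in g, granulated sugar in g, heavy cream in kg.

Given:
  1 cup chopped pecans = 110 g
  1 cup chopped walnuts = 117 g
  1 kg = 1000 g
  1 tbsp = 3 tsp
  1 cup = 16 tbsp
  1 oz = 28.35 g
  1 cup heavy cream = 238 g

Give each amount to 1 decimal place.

Scaling factor: 13/8 = 1.625.
chopped walnuts: (3 cup + 11 tbsp = 3.6875 cup) × 13/8 × 117 g/cup ≈ 701.1 g
chopped pecans: (1 tbsp + 1 tsp = 4/3 tbsp) × 13/8 ÷ 16 tbsp/cup × 110 g/cup ≈ 14.9 g
granulated sugar: 3 oz × 13/8 × 28.35 g/oz ≈ 138.2 g
heavy cream: 1 cup × 13/8 × 238 g/cup ÷ 1000 g/kg ≈ 0.4 kg

chopped walnuts: 701.1 g; chopped pecans: 14.9 g; granulated sugar: 138.2 g; heavy cream: 0.4 kg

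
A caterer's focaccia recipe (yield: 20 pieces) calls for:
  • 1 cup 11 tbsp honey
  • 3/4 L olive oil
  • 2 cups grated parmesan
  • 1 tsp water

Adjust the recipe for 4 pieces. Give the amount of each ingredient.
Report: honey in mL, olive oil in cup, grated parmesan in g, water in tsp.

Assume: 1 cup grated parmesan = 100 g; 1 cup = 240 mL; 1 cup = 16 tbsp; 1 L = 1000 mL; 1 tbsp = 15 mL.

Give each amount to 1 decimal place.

honey: 81.0 mL; olive oil: 0.6 cup; grated parmesan: 40.0 g; water: 0.2 tsp

Scaling factor: 4/20 = 1/5 = 0.2.
honey: (1 cup + 11 tbsp = 1.6875 cup) × 1/5 × 240 mL/cup = 81.0 mL
olive oil: 0.75 L × 1/5 × 1000 mL/L ÷ 240 mL/cup ≈ 0.6 cup
grated parmesan: 2 cup × 1/5 × 100 g/cup = 40.0 g
water: 1 tsp × 1/5 = 0.2 tsp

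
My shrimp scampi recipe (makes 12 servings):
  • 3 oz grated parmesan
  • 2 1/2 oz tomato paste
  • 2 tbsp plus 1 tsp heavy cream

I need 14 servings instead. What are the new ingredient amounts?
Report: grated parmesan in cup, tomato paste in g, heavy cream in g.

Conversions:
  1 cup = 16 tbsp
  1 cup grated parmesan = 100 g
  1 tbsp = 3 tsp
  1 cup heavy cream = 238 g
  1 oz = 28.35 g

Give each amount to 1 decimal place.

Scaling factor: 14/12 = 7/6.
grated parmesan: 3 oz × 7/6 × 28.35 g/oz ÷ 100 g/cup ≈ 1.0 cup
tomato paste: 2.5 oz × 7/6 × 28.35 g/oz ≈ 82.7 g
heavy cream: (2 tbsp + 1 tsp = 7/3 tbsp) × 7/6 ÷ 16 tbsp/cup × 238 g/cup ≈ 40.5 g

grated parmesan: 1.0 cup; tomato paste: 82.7 g; heavy cream: 40.5 g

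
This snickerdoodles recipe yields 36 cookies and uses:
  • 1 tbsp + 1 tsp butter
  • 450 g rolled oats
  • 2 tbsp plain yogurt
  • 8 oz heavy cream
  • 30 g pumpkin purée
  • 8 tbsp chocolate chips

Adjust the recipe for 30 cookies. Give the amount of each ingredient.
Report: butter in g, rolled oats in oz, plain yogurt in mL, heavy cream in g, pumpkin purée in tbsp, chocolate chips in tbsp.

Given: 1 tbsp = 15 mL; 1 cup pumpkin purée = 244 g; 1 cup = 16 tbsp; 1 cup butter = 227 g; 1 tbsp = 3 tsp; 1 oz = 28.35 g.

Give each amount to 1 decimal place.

Scaling factor: 30/36 = 5/6.
butter: (1 tbsp + 1 tsp = 4/3 tbsp) × 5/6 ÷ 16 tbsp/cup × 227 g/cup ≈ 15.8 g
rolled oats: 450 g × 5/6 ÷ 28.35 g/oz ≈ 13.2 oz
plain yogurt: 2 tbsp × 5/6 × 15 mL/tbsp = 25.0 mL
heavy cream: 8 oz × 5/6 × 28.35 g/oz = 189.0 g
pumpkin purée: 30 g × 5/6 ÷ 244 g/cup × 16 tbsp/cup ≈ 1.6 tbsp
chocolate chips: 8 tbsp × 5/6 ≈ 6.7 tbsp

butter: 15.8 g; rolled oats: 13.2 oz; plain yogurt: 25.0 mL; heavy cream: 189.0 g; pumpkin purée: 1.6 tbsp; chocolate chips: 6.7 tbsp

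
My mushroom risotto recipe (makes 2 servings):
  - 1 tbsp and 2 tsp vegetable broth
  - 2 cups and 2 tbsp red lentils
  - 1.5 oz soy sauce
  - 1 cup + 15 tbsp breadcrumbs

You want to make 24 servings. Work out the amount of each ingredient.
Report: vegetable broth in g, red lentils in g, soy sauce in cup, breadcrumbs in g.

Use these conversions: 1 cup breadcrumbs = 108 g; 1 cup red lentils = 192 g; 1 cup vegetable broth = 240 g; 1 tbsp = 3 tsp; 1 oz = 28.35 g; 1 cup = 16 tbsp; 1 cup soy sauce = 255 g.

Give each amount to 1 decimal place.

Scaling factor: 24/2 = 12.
vegetable broth: (1 tbsp + 2 tsp = 5/3 tbsp) × 12 ÷ 16 tbsp/cup × 240 g/cup = 300.0 g
red lentils: (2 cup + 2 tbsp = 2.125 cup) × 12 × 192 g/cup = 4896.0 g
soy sauce: 1.5 oz × 12 × 28.35 g/oz ÷ 255 g/cup ≈ 2.0 cup
breadcrumbs: (1 cup + 15 tbsp = 1.9375 cup) × 12 × 108 g/cup = 2511.0 g

vegetable broth: 300.0 g; red lentils: 4896.0 g; soy sauce: 2.0 cup; breadcrumbs: 2511.0 g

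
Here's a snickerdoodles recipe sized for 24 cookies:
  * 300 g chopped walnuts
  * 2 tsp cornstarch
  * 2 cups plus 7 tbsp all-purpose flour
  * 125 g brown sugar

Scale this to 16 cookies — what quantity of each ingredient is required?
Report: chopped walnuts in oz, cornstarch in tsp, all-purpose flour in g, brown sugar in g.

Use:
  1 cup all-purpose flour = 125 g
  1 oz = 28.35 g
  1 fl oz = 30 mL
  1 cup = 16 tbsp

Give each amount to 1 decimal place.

Scaling factor: 16/24 = 2/3.
chopped walnuts: 300 g × 2/3 ÷ 28.35 g/oz ≈ 7.1 oz
cornstarch: 2 tsp × 2/3 ≈ 1.3 tsp
all-purpose flour: (2 cup + 7 tbsp = 2.4375 cup) × 2/3 × 125 g/cup ≈ 203.1 g
brown sugar: 125 g × 2/3 ≈ 83.3 g

chopped walnuts: 7.1 oz; cornstarch: 1.3 tsp; all-purpose flour: 203.1 g; brown sugar: 83.3 g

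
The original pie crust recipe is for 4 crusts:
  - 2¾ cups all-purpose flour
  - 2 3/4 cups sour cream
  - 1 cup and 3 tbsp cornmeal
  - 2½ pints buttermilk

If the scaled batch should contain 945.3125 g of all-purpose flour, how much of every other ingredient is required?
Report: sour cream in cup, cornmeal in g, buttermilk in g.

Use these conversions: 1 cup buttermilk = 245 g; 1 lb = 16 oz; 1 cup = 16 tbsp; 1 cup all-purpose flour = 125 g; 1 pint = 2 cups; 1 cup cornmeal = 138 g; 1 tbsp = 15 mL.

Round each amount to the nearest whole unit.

sour cream: 8 cup; cornmeal: 451 g; buttermilk: 3369 g

The original recipe has 343.75 g of all-purpose flour, so the scaling factor is 945.3125 ÷ 343.75 = 11/4 = 2.75.
sour cream: 2.75 cup × 11/4 ≈ 8 cup
cornmeal: (1 cup + 3 tbsp = 1.1875 cup) × 11/4 × 138 g/cup ≈ 451 g
buttermilk: 2.5 pint × 11/4 × 2 cup/pint × 245 g/cup ≈ 3369 g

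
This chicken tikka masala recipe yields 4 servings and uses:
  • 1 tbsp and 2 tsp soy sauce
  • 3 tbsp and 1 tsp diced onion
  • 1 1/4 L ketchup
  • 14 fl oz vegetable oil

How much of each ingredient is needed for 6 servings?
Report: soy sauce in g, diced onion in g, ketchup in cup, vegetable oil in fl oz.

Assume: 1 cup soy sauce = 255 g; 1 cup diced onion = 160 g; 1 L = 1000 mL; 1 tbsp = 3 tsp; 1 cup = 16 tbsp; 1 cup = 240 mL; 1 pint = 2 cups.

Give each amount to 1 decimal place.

soy sauce: 39.8 g; diced onion: 50.0 g; ketchup: 7.8 cup; vegetable oil: 21.0 fl oz

Scaling factor: 6/4 = 3/2 = 1.5.
soy sauce: (1 tbsp + 2 tsp = 5/3 tbsp) × 3/2 ÷ 16 tbsp/cup × 255 g/cup ≈ 39.8 g
diced onion: (3 tbsp + 1 tsp = 10/3 tbsp) × 3/2 ÷ 16 tbsp/cup × 160 g/cup = 50.0 g
ketchup: 1.25 L × 3/2 × 1000 mL/L ÷ 240 mL/cup ≈ 7.8 cup
vegetable oil: 14 fl oz × 3/2 = 21.0 fl oz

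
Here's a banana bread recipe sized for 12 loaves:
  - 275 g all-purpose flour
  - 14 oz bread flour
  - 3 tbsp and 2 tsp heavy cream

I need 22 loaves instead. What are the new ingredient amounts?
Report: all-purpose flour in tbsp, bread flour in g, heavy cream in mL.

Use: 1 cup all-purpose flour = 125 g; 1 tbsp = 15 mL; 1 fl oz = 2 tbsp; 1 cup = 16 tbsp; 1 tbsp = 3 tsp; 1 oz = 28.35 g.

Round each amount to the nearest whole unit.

Scaling factor: 22/12 = 11/6.
all-purpose flour: 275 g × 11/6 ÷ 125 g/cup × 16 tbsp/cup ≈ 65 tbsp
bread flour: 14 oz × 11/6 × 28.35 g/oz ≈ 728 g
heavy cream: (3 tbsp + 2 tsp = 11/3 tbsp) × 11/6 × 15 mL/tbsp ≈ 101 mL

all-purpose flour: 65 tbsp; bread flour: 728 g; heavy cream: 101 mL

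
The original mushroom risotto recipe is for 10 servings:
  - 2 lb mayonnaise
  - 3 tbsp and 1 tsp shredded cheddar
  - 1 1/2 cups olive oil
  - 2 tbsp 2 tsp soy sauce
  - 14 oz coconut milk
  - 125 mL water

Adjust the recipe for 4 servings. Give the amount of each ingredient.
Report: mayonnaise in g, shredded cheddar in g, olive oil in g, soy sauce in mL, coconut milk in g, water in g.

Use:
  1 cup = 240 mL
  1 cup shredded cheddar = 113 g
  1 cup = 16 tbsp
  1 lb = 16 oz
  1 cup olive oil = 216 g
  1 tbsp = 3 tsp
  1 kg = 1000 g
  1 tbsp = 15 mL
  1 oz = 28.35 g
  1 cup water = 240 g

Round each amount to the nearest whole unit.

mayonnaise: 363 g; shredded cheddar: 9 g; olive oil: 130 g; soy sauce: 16 mL; coconut milk: 159 g; water: 50 g

Scaling factor: 4/10 = 2/5 = 0.4.
mayonnaise: 2 lb × 2/5 × 16 oz/lb × 28.35 g/oz ≈ 363 g
shredded cheddar: (3 tbsp + 1 tsp = 10/3 tbsp) × 2/5 ÷ 16 tbsp/cup × 113 g/cup ≈ 9 g
olive oil: 1.5 cup × 2/5 × 216 g/cup ≈ 130 g
soy sauce: (2 tbsp + 2 tsp = 8/3 tbsp) × 2/5 × 15 mL/tbsp = 16 mL
coconut milk: 14 oz × 2/5 × 28.35 g/oz ≈ 159 g
water: 125 mL × 2/5 ÷ 240 mL/cup × 240 g/cup = 50 g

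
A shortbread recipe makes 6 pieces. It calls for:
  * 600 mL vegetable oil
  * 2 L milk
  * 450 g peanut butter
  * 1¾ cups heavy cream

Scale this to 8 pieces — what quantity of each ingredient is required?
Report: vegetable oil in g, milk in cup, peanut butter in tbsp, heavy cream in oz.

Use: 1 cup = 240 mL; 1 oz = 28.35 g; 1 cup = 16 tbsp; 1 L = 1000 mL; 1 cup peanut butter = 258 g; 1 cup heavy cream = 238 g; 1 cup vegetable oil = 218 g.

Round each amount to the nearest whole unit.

Scaling factor: 8/6 = 4/3.
vegetable oil: 600 mL × 4/3 ÷ 240 mL/cup × 218 g/cup ≈ 727 g
milk: 2 L × 4/3 × 1000 mL/L ÷ 240 mL/cup ≈ 11 cup
peanut butter: 450 g × 4/3 ÷ 258 g/cup × 16 tbsp/cup ≈ 37 tbsp
heavy cream: 1.75 cup × 4/3 × 238 g/cup ÷ 28.35 g/oz ≈ 20 oz

vegetable oil: 727 g; milk: 11 cup; peanut butter: 37 tbsp; heavy cream: 20 oz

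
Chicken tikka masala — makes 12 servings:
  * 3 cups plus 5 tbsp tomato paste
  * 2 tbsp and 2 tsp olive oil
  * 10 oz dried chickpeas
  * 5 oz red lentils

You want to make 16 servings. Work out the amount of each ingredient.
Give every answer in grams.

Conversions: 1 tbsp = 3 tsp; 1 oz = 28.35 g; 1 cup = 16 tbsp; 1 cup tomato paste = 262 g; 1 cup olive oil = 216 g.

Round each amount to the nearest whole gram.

tomato paste: 1157 g; olive oil: 48 g; dried chickpeas: 378 g; red lentils: 189 g

Scaling factor: 16/12 = 4/3.
tomato paste: (3 cup + 5 tbsp = 3.3125 cup) × 4/3 × 262 g/cup ≈ 1157 g
olive oil: (2 tbsp + 2 tsp = 8/3 tbsp) × 4/3 ÷ 16 tbsp/cup × 216 g/cup = 48 g
dried chickpeas: 10 oz × 4/3 × 28.35 g/oz = 378 g
red lentils: 5 oz × 4/3 × 28.35 g/oz = 189 g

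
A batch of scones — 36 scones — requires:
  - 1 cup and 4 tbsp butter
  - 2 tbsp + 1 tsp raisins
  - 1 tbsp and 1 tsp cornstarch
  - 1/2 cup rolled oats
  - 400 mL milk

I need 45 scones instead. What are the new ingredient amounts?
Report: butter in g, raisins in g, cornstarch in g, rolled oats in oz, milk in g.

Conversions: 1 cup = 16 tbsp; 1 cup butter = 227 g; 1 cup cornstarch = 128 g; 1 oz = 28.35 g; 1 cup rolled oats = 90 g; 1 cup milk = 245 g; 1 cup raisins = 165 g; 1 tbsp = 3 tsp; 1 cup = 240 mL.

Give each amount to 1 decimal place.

Scaling factor: 45/36 = 5/4 = 1.25.
butter: (1 cup + 4 tbsp = 1.25 cup) × 5/4 × 227 g/cup ≈ 354.7 g
raisins: (2 tbsp + 1 tsp = 7/3 tbsp) × 5/4 ÷ 16 tbsp/cup × 165 g/cup ≈ 30.1 g
cornstarch: (1 tbsp + 1 tsp = 4/3 tbsp) × 5/4 ÷ 16 tbsp/cup × 128 g/cup ≈ 13.3 g
rolled oats: 0.5 cup × 5/4 × 90 g/cup ÷ 28.35 g/oz ≈ 2.0 oz
milk: 400 mL × 5/4 ÷ 240 mL/cup × 245 g/cup ≈ 510.4 g

butter: 354.7 g; raisins: 30.1 g; cornstarch: 13.3 g; rolled oats: 2.0 oz; milk: 510.4 g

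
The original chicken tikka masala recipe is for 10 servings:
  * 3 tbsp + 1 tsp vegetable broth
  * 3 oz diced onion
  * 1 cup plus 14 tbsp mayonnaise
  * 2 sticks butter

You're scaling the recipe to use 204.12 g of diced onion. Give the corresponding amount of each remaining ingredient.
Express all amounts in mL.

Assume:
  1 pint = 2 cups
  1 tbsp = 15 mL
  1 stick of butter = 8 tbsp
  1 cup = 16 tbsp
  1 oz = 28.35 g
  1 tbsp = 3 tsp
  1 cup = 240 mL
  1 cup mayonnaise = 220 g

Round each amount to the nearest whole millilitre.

The original recipe has 85.05 g of diced onion, so the scaling factor is 204.12 ÷ 85.05 = 12/5 = 2.4.
vegetable broth: (3 tbsp + 1 tsp = 10/3 tbsp) × 12/5 × 15 mL/tbsp = 120 mL
mayonnaise: (1 cup + 14 tbsp = 1.875 cup) × 12/5 × 240 mL/cup = 1080 mL
butter: 2 stick × 12/5 × 8 tbsp/stick × 15 mL/tbsp = 576 mL

vegetable broth: 120 mL; mayonnaise: 1080 mL; butter: 576 mL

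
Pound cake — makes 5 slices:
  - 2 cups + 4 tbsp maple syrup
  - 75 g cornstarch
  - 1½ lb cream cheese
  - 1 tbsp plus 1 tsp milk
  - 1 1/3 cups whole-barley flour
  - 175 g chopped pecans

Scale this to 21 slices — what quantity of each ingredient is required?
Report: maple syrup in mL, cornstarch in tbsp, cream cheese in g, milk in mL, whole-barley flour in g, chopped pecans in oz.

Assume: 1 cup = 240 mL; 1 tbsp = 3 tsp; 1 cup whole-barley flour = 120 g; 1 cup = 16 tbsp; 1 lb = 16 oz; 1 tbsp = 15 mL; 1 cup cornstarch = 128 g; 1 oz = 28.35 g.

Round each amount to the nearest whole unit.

Scaling factor: 21/5 = 4.2.
maple syrup: (2 cup + 4 tbsp = 2.25 cup) × 21/5 × 240 mL/cup = 2268 mL
cornstarch: 75 g × 21/5 ÷ 128 g/cup × 16 tbsp/cup ≈ 39 tbsp
cream cheese: 1.5 lb × 21/5 × 16 oz/lb × 28.35 g/oz ≈ 2858 g
milk: (1 tbsp + 1 tsp = 4/3 tbsp) × 21/5 × 15 mL/tbsp = 84 mL
whole-barley flour: 4/3 cup × 21/5 × 120 g/cup = 672 g
chopped pecans: 175 g × 21/5 ÷ 28.35 g/oz ≈ 26 oz

maple syrup: 2268 mL; cornstarch: 39 tbsp; cream cheese: 2858 g; milk: 84 mL; whole-barley flour: 672 g; chopped pecans: 26 oz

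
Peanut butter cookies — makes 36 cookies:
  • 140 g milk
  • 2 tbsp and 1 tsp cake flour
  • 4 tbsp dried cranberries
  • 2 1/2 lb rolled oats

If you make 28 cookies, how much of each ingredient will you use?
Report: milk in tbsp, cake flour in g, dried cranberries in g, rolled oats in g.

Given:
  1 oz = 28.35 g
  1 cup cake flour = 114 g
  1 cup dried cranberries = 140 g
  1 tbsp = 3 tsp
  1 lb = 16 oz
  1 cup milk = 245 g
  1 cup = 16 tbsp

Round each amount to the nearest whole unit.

milk: 7 tbsp; cake flour: 13 g; dried cranberries: 27 g; rolled oats: 882 g

Scaling factor: 28/36 = 7/9.
milk: 140 g × 7/9 ÷ 245 g/cup × 16 tbsp/cup ≈ 7 tbsp
cake flour: (2 tbsp + 1 tsp = 7/3 tbsp) × 7/9 ÷ 16 tbsp/cup × 114 g/cup ≈ 13 g
dried cranberries: 4 tbsp × 7/9 ÷ 16 tbsp/cup × 140 g/cup ≈ 27 g
rolled oats: 2.5 lb × 7/9 × 16 oz/lb × 28.35 g/oz = 882 g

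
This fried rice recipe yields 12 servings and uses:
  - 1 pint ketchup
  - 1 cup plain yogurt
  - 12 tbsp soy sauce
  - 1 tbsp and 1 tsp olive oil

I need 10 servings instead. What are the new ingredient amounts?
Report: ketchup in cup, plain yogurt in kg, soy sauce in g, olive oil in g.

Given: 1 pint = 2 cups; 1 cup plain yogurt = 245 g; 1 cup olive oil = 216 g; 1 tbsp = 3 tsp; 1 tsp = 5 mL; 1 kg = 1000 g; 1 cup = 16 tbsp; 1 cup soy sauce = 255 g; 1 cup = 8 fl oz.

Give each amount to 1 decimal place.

Scaling factor: 10/12 = 5/6.
ketchup: 1 pint × 5/6 × 2 cup/pint ≈ 1.7 cup
plain yogurt: 1 cup × 5/6 × 245 g/cup ÷ 1000 g/kg ≈ 0.2 kg
soy sauce: 12 tbsp × 5/6 ÷ 16 tbsp/cup × 255 g/cup ≈ 159.4 g
olive oil: (1 tbsp + 1 tsp = 4/3 tbsp) × 5/6 ÷ 16 tbsp/cup × 216 g/cup = 15.0 g

ketchup: 1.7 cup; plain yogurt: 0.2 kg; soy sauce: 159.4 g; olive oil: 15.0 g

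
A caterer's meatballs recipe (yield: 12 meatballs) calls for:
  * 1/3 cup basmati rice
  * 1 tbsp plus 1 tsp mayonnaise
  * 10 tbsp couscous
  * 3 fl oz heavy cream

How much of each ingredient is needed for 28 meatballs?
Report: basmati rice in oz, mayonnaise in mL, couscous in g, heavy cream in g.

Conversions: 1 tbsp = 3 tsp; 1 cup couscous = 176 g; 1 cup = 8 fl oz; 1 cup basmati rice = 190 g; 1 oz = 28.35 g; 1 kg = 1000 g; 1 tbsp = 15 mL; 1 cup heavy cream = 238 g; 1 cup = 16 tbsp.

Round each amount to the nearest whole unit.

basmati rice: 5 oz; mayonnaise: 47 mL; couscous: 257 g; heavy cream: 208 g

Scaling factor: 28/12 = 7/3.
basmati rice: 1/3 cup × 7/3 × 190 g/cup ÷ 28.35 g/oz ≈ 5 oz
mayonnaise: (1 tbsp + 1 tsp = 4/3 tbsp) × 7/3 × 15 mL/tbsp ≈ 47 mL
couscous: 10 tbsp × 7/3 ÷ 16 tbsp/cup × 176 g/cup ≈ 257 g
heavy cream: 3 fl oz × 7/3 ÷ 8 fl oz/cup × 238 g/cup ≈ 208 g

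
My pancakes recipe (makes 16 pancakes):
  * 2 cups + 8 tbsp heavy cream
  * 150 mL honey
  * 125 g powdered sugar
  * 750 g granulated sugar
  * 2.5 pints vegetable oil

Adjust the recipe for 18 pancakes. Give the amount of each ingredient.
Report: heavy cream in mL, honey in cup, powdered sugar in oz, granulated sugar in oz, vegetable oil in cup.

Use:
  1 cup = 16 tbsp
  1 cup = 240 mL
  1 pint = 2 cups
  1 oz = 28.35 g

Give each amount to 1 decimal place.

Scaling factor: 18/16 = 9/8 = 1.125.
heavy cream: (2 cup + 8 tbsp = 2.5 cup) × 9/8 × 240 mL/cup = 675.0 mL
honey: 150 mL × 9/8 ÷ 240 mL/cup ≈ 0.7 cup
powdered sugar: 125 g × 9/8 ÷ 28.35 g/oz ≈ 5.0 oz
granulated sugar: 750 g × 9/8 ÷ 28.35 g/oz ≈ 29.8 oz
vegetable oil: 2.5 pint × 9/8 × 2 cup/pint ≈ 5.6 cup

heavy cream: 675.0 mL; honey: 0.7 cup; powdered sugar: 5.0 oz; granulated sugar: 29.8 oz; vegetable oil: 5.6 cup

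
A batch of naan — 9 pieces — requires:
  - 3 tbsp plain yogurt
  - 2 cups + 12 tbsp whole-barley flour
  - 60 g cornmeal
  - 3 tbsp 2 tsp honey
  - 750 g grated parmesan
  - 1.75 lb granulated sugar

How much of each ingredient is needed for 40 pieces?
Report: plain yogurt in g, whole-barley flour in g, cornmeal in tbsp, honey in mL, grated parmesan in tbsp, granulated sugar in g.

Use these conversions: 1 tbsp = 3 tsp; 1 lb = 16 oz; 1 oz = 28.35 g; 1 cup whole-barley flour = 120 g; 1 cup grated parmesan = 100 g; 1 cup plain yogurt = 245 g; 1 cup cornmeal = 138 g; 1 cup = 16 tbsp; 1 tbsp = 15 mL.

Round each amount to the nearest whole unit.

Scaling factor: 40/9.
plain yogurt: 3 tbsp × 40/9 ÷ 16 tbsp/cup × 245 g/cup ≈ 204 g
whole-barley flour: (2 cup + 12 tbsp = 2.75 cup) × 40/9 × 120 g/cup ≈ 1467 g
cornmeal: 60 g × 40/9 ÷ 138 g/cup × 16 tbsp/cup ≈ 31 tbsp
honey: (3 tbsp + 2 tsp = 11/3 tbsp) × 40/9 × 15 mL/tbsp ≈ 244 mL
grated parmesan: 750 g × 40/9 ÷ 100 g/cup × 16 tbsp/cup ≈ 533 tbsp
granulated sugar: 1.75 lb × 40/9 × 16 oz/lb × 28.35 g/oz = 3528 g

plain yogurt: 204 g; whole-barley flour: 1467 g; cornmeal: 31 tbsp; honey: 244 mL; grated parmesan: 533 tbsp; granulated sugar: 3528 g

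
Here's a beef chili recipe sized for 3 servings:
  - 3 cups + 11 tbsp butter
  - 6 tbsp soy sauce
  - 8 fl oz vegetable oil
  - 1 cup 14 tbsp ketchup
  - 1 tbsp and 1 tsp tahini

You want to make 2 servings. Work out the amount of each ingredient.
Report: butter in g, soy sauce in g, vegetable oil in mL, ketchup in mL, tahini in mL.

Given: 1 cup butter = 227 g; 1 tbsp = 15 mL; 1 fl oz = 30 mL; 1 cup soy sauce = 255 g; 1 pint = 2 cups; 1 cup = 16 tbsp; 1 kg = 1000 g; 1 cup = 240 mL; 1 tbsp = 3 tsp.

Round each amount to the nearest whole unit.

butter: 558 g; soy sauce: 64 g; vegetable oil: 160 mL; ketchup: 300 mL; tahini: 13 mL

Scaling factor: 2/3.
butter: (3 cup + 11 tbsp = 3.6875 cup) × 2/3 × 227 g/cup ≈ 558 g
soy sauce: 6 tbsp × 2/3 ÷ 16 tbsp/cup × 255 g/cup ≈ 64 g
vegetable oil: 8 fl oz × 2/3 × 30 mL/fl oz = 160 mL
ketchup: (1 cup + 14 tbsp = 1.875 cup) × 2/3 × 240 mL/cup = 300 mL
tahini: (1 tbsp + 1 tsp = 4/3 tbsp) × 2/3 × 15 mL/tbsp ≈ 13 mL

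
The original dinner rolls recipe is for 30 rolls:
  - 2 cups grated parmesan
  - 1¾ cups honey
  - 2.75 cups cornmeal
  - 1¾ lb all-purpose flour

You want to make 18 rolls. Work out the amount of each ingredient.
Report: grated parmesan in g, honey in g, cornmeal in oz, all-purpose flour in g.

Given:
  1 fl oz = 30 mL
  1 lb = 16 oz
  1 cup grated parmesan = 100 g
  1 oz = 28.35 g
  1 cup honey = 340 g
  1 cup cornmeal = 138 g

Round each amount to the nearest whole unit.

Scaling factor: 18/30 = 3/5 = 0.6.
grated parmesan: 2 cup × 3/5 × 100 g/cup = 120 g
honey: 1.75 cup × 3/5 × 340 g/cup = 357 g
cornmeal: 2.75 cup × 3/5 × 138 g/cup ÷ 28.35 g/oz ≈ 8 oz
all-purpose flour: 1.75 lb × 3/5 × 16 oz/lb × 28.35 g/oz ≈ 476 g

grated parmesan: 120 g; honey: 357 g; cornmeal: 8 oz; all-purpose flour: 476 g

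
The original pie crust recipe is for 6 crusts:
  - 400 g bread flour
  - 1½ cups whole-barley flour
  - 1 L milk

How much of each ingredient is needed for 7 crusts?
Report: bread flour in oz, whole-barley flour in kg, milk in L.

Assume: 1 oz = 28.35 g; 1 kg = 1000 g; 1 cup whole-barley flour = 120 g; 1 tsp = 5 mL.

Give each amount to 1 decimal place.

Scaling factor: 7/6.
bread flour: 400 g × 7/6 ÷ 28.35 g/oz ≈ 16.5 oz
whole-barley flour: 1.5 cup × 7/6 × 120 g/cup ÷ 1000 g/kg ≈ 0.2 kg
milk: 1 L × 7/6 ≈ 1.2 L

bread flour: 16.5 oz; whole-barley flour: 0.2 kg; milk: 1.2 L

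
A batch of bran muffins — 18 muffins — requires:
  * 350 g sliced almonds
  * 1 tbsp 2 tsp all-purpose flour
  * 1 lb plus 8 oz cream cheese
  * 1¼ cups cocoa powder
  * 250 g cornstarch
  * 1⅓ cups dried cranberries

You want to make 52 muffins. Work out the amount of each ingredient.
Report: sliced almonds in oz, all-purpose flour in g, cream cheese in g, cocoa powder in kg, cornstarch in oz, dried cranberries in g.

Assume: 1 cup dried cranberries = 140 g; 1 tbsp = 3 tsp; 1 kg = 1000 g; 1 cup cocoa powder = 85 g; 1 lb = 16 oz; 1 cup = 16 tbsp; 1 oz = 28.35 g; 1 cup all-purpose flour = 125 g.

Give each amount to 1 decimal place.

sliced almonds: 35.7 oz; all-purpose flour: 37.6 g; cream cheese: 1965.6 g; cocoa powder: 0.3 kg; cornstarch: 25.5 oz; dried cranberries: 539.3 g

Scaling factor: 52/18 = 26/9.
sliced almonds: 350 g × 26/9 ÷ 28.35 g/oz ≈ 35.7 oz
all-purpose flour: (1 tbsp + 2 tsp = 5/3 tbsp) × 26/9 ÷ 16 tbsp/cup × 125 g/cup ≈ 37.6 g
cream cheese: (1 lb + 8 oz = 1.5 lb) × 26/9 × 16 oz/lb × 28.35 g/oz = 1965.6 g
cocoa powder: 1.25 cup × 26/9 × 85 g/cup ÷ 1000 g/kg ≈ 0.3 kg
cornstarch: 250 g × 26/9 ÷ 28.35 g/oz ≈ 25.5 oz
dried cranberries: 4/3 cup × 26/9 × 140 g/cup ≈ 539.3 g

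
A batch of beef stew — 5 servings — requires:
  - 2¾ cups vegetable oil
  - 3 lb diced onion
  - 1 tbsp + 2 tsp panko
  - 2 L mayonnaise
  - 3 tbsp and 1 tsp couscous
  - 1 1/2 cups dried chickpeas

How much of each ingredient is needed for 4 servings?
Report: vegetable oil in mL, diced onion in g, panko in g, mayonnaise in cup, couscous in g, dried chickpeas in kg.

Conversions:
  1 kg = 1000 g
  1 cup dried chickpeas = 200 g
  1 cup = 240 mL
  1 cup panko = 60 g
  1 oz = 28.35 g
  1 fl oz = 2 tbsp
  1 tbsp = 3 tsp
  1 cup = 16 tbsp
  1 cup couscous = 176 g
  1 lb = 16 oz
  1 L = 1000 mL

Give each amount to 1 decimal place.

Scaling factor: 4/5 = 0.8.
vegetable oil: 2.75 cup × 4/5 × 240 mL/cup = 528.0 mL
diced onion: 3 lb × 4/5 × 16 oz/lb × 28.35 g/oz ≈ 1088.6 g
panko: (1 tbsp + 2 tsp = 5/3 tbsp) × 4/5 ÷ 16 tbsp/cup × 60 g/cup = 5.0 g
mayonnaise: 2 L × 4/5 × 1000 mL/L ÷ 240 mL/cup ≈ 6.7 cup
couscous: (3 tbsp + 1 tsp = 10/3 tbsp) × 4/5 ÷ 16 tbsp/cup × 176 g/cup ≈ 29.3 g
dried chickpeas: 1.5 cup × 4/5 × 200 g/cup ÷ 1000 g/kg ≈ 0.2 kg

vegetable oil: 528.0 mL; diced onion: 1088.6 g; panko: 5.0 g; mayonnaise: 6.7 cup; couscous: 29.3 g; dried chickpeas: 0.2 kg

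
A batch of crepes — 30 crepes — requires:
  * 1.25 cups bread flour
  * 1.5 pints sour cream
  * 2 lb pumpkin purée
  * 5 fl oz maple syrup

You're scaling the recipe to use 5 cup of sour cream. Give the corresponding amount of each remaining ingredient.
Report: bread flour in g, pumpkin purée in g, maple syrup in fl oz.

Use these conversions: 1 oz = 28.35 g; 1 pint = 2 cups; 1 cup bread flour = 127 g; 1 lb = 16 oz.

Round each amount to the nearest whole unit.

The original recipe has 3 cup of sour cream, so the scaling factor is 5 ÷ 3 = 5/3.
bread flour: 1.25 cup × 5/3 × 127 g/cup ≈ 265 g
pumpkin purée: 2 lb × 5/3 × 16 oz/lb × 28.35 g/oz = 1512 g
maple syrup: 5 fl oz × 5/3 ≈ 8 fl oz

bread flour: 265 g; pumpkin purée: 1512 g; maple syrup: 8 fl oz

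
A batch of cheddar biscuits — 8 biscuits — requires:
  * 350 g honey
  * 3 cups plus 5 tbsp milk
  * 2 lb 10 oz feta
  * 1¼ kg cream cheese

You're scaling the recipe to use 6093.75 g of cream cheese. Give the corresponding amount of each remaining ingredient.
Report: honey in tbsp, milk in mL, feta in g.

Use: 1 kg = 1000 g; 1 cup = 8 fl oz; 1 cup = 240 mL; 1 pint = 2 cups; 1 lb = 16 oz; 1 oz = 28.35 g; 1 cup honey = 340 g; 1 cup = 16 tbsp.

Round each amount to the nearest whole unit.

The original recipe has 1250 g of cream cheese, so the scaling factor is 6093.75 ÷ 1250 = 39/8 = 4.875.
honey: 350 g × 39/8 ÷ 340 g/cup × 16 tbsp/cup ≈ 80 tbsp
milk: (3 cup + 5 tbsp = 3.3125 cup) × 39/8 × 240 mL/cup ≈ 3876 mL
feta: (2 lb + 10 oz = 2.625 lb) × 39/8 × 16 oz/lb × 28.35 g/oz ≈ 5805 g

honey: 80 tbsp; milk: 3876 mL; feta: 5805 g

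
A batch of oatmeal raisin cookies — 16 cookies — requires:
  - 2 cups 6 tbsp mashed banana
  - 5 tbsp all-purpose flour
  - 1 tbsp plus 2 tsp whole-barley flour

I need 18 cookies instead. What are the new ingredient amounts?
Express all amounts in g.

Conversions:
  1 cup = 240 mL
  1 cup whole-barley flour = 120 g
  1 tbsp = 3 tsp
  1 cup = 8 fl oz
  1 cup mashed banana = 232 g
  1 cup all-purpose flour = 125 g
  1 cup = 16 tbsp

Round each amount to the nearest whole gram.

Scaling factor: 18/16 = 9/8 = 1.125.
mashed banana: (2 cup + 6 tbsp = 2.375 cup) × 9/8 × 232 g/cup ≈ 620 g
all-purpose flour: 5 tbsp × 9/8 ÷ 16 tbsp/cup × 125 g/cup ≈ 44 g
whole-barley flour: (1 tbsp + 2 tsp = 5/3 tbsp) × 9/8 ÷ 16 tbsp/cup × 120 g/cup ≈ 14 g

mashed banana: 620 g; all-purpose flour: 44 g; whole-barley flour: 14 g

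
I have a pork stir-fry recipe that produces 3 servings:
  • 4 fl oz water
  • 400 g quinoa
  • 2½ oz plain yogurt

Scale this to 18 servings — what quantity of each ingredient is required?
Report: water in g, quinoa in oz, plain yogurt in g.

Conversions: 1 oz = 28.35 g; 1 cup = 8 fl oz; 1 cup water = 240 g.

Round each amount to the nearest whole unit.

Scaling factor: 18/3 = 6.
water: 4 fl oz × 6 ÷ 8 fl oz/cup × 240 g/cup = 720 g
quinoa: 400 g × 6 ÷ 28.35 g/oz ≈ 85 oz
plain yogurt: 2.5 oz × 6 × 28.35 g/oz ≈ 425 g

water: 720 g; quinoa: 85 oz; plain yogurt: 425 g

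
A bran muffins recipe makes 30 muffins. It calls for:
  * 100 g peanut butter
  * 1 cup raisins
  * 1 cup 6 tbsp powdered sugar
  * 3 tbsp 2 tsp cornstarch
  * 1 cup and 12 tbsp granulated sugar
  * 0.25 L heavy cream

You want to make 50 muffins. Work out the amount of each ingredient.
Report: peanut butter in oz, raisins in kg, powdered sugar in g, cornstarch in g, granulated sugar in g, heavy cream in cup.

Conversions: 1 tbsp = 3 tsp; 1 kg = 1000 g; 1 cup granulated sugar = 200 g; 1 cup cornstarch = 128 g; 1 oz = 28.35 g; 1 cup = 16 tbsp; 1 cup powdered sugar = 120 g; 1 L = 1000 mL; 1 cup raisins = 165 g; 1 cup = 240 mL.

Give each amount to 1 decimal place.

Scaling factor: 50/30 = 5/3.
peanut butter: 100 g × 5/3 ÷ 28.35 g/oz ≈ 5.9 oz
raisins: 1 cup × 5/3 × 165 g/cup ÷ 1000 g/kg ≈ 0.3 kg
powdered sugar: (1 cup + 6 tbsp = 1.375 cup) × 5/3 × 120 g/cup = 275.0 g
cornstarch: (3 tbsp + 2 tsp = 11/3 tbsp) × 5/3 ÷ 16 tbsp/cup × 128 g/cup ≈ 48.9 g
granulated sugar: (1 cup + 12 tbsp = 1.75 cup) × 5/3 × 200 g/cup ≈ 583.3 g
heavy cream: 0.25 L × 5/3 × 1000 mL/L ÷ 240 mL/cup ≈ 1.7 cup

peanut butter: 5.9 oz; raisins: 0.3 kg; powdered sugar: 275.0 g; cornstarch: 48.9 g; granulated sugar: 583.3 g; heavy cream: 1.7 cup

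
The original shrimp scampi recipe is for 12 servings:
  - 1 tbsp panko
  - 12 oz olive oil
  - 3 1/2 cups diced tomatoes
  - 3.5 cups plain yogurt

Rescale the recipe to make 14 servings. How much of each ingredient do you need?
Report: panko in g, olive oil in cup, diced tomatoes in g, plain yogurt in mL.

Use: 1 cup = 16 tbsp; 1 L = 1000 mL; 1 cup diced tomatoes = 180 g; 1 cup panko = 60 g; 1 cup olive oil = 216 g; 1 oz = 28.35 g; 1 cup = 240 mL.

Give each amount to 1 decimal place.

panko: 4.4 g; olive oil: 1.8 cup; diced tomatoes: 735.0 g; plain yogurt: 980.0 mL

Scaling factor: 14/12 = 7/6.
panko: 1 tbsp × 7/6 ÷ 16 tbsp/cup × 60 g/cup ≈ 4.4 g
olive oil: 12 oz × 7/6 × 28.35 g/oz ÷ 216 g/cup ≈ 1.8 cup
diced tomatoes: 3.5 cup × 7/6 × 180 g/cup = 735.0 g
plain yogurt: 3.5 cup × 7/6 × 240 mL/cup = 980.0 mL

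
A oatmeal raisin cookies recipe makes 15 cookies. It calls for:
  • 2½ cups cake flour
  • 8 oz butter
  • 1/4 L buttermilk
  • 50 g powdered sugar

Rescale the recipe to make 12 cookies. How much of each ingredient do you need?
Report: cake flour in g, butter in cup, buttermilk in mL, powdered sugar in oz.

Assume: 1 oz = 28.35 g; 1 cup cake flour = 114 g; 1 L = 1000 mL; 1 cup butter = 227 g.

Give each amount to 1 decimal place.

cake flour: 228.0 g; butter: 0.8 cup; buttermilk: 200.0 mL; powdered sugar: 1.4 oz

Scaling factor: 12/15 = 4/5 = 0.8.
cake flour: 2.5 cup × 4/5 × 114 g/cup = 228.0 g
butter: 8 oz × 4/5 × 28.35 g/oz ÷ 227 g/cup ≈ 0.8 cup
buttermilk: 0.25 L × 4/5 × 1000 mL/L = 200.0 mL
powdered sugar: 50 g × 4/5 ÷ 28.35 g/oz ≈ 1.4 oz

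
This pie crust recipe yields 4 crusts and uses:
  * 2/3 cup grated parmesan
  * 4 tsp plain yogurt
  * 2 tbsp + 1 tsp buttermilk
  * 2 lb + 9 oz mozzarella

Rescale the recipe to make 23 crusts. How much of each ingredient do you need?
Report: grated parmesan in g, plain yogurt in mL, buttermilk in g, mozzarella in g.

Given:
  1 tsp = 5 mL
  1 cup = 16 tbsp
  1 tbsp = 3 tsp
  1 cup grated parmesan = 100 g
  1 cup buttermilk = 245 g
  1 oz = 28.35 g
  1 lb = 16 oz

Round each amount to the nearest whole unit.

Scaling factor: 23/4 = 5.75.
grated parmesan: 2/3 cup × 23/4 × 100 g/cup ≈ 383 g
plain yogurt: 4 tsp × 23/4 × 5 mL/tsp = 115 mL
buttermilk: (2 tbsp + 1 tsp = 7/3 tbsp) × 23/4 ÷ 16 tbsp/cup × 245 g/cup ≈ 205 g
mozzarella: (2 lb + 9 oz = 2.5625 lb) × 23/4 × 16 oz/lb × 28.35 g/oz ≈ 6684 g

grated parmesan: 383 g; plain yogurt: 115 mL; buttermilk: 205 g; mozzarella: 6684 g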